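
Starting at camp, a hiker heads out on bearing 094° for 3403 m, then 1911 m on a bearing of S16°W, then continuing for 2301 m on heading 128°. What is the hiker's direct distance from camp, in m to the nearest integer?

Leg 1 (094°, 3403 m): east 3403 sin 94° = 3394.71, north 3403 cos 94° = -237.38
Leg 2 (S16°W, 1911 m): east 1911 sin 196° = -526.74, north 1911 cos 196° = -1836.97
Leg 3 (128°, 2301 m): east 2301 sin 128° = 1813.21, north 2301 cos 128° = -1416.64
Net: 4681.18 east, -3490.99 north. Distance = √((4681.18)² + (-3490.99)²) = 5839.560 m.

5840 m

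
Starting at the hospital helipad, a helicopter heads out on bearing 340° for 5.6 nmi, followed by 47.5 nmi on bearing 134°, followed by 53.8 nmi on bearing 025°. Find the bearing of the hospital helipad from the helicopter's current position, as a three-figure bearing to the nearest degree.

249°

Leg 1 (340°, 5.6 nmi): east 5.6 sin 340° = -1.92, north 5.6 cos 340° = 5.26
Leg 2 (134°, 47.5 nmi): east 47.5 sin 134° = 34.17, north 47.5 cos 134° = -33.00
Leg 3 (025°, 53.8 nmi): east 53.8 sin 25° = 22.74, north 53.8 cos 25° = 48.76
Net displacement: 54.99 east, 21.03 north. Direction back to start is (-54.99, -21.03): bearing = atan2(-54.99, -21.03) mod 360° = 249.08° ≈ 249°.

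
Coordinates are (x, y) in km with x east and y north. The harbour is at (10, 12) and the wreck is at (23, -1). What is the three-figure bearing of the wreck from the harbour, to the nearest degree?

135°

Δeast = 23 − 10 = 13.00; Δnorth = -1 − 12 = -13.00.
Bearing = atan2(Δeast, Δnorth) mod 360° = 135.00° ≈ 135°.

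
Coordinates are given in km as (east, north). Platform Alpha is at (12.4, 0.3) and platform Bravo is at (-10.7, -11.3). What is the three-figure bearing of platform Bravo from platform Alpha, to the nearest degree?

Δeast = -10.7 − 12.4 = -23.10; Δnorth = -11.3 − 0.3 = -11.60.
Bearing = atan2(Δeast, Δnorth) mod 360° = 243.34° ≈ 243°.

243°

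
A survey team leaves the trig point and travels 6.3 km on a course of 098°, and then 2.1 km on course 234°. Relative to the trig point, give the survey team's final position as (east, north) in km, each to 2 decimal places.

(4.54, -2.11)

Leg 1 (098°, 6.3 km): east 6.3 sin 98° = 6.24, north 6.3 cos 98° = -0.88
Leg 2 (234°, 2.1 km): east 2.1 sin 234° = -1.70, north 2.1 cos 234° = -1.23
Summing: 4.54 km east, -2.11 km north → (4.54, -2.11).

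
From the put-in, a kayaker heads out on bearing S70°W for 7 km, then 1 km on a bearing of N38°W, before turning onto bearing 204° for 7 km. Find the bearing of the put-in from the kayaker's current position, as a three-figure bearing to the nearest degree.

051°

Leg 1 (S70°W, 7 km): east 7 sin 250° = -6.58, north 7 cos 250° = -2.39
Leg 2 (N38°W, 1 km): east 1 sin 322° = -0.62, north 1 cos 322° = 0.79
Leg 3 (204°, 7 km): east 7 sin 204° = -2.85, north 7 cos 204° = -6.39
Net displacement: -10.04 east, -8.00 north. Direction back to start is (10.04, 8.00): bearing = atan2(10.04, 8.00) mod 360° = 51.45° ≈ 051°.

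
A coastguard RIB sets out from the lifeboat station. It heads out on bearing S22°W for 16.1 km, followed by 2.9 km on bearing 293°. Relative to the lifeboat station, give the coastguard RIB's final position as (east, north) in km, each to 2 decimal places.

(-8.70, -13.79)

Leg 1 (S22°W, 16.1 km): east 16.1 sin 202° = -6.03, north 16.1 cos 202° = -14.93
Leg 2 (293°, 2.9 km): east 2.9 sin 293° = -2.67, north 2.9 cos 293° = 1.13
Summing: -8.70 km east, -13.79 km north → (-8.70, -13.79).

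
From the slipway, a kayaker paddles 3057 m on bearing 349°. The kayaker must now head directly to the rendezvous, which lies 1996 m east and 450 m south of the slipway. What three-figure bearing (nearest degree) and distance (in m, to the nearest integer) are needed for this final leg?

143°, 4308 m

Leg 1 (349°, 3057 m): east 3057 sin 349° = -583.30, north 3057 cos 349° = 3000.83
Current position: (-583.30, 3000.83). Target: (1996, -450). Remaining: Δeast = 2579.30, Δnorth = -3450.83.
Bearing = atan2(2579.30, -3450.83) mod 360° = 143.22°; distance = √((2579.30)² + (-3450.83)²) = 4308.255 m.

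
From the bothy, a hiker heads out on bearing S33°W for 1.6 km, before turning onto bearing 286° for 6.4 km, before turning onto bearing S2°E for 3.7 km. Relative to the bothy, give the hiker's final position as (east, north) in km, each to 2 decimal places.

Leg 1 (S33°W, 1.6 km): east 1.6 sin 213° = -0.87, north 1.6 cos 213° = -1.34
Leg 2 (286°, 6.4 km): east 6.4 sin 286° = -6.15, north 6.4 cos 286° = 1.76
Leg 3 (S2°E, 3.7 km): east 3.7 sin 178° = 0.13, north 3.7 cos 178° = -3.70
Summing: -6.89 km east, -3.28 km north → (-6.89, -3.28).

(-6.89, -3.28)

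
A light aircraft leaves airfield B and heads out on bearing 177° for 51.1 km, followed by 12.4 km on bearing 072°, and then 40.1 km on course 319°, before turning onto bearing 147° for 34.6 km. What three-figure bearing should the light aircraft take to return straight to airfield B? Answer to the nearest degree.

351°

Leg 1 (177°, 51.1 km): east 51.1 sin 177° = 2.67, north 51.1 cos 177° = -51.03
Leg 2 (072°, 12.4 km): east 12.4 sin 72° = 11.79, north 12.4 cos 72° = 3.83
Leg 3 (319°, 40.1 km): east 40.1 sin 319° = -26.31, north 40.1 cos 319° = 30.26
Leg 4 (147°, 34.6 km): east 34.6 sin 147° = 18.84, north 34.6 cos 147° = -29.02
Net displacement: 7.00 east, -45.95 north. Direction back to start is (-7.00, 45.95): bearing = atan2(-7.00, 45.95) mod 360° = 351.33° ≈ 351°.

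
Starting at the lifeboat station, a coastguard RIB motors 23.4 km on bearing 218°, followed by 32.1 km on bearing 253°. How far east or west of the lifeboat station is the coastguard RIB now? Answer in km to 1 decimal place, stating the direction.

45.1 km west

Leg 1 (218°, 23.4 km): east 23.4 sin 218° = -14.41, north 23.4 cos 218° = -18.44
Leg 2 (253°, 32.1 km): east 32.1 sin 253° = -30.70, north 32.1 cos 253° = -9.39
Net east component: -45.10 km.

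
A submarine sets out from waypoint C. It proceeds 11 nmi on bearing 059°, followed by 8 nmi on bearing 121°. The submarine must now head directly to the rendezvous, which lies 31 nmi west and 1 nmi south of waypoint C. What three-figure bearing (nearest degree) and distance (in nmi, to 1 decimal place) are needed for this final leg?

Leg 1 (059°, 11 nmi): east 11 sin 59° = 9.43, north 11 cos 59° = 5.67
Leg 2 (121°, 8 nmi): east 8 sin 121° = 6.86, north 8 cos 121° = -4.12
Current position: (16.29, 1.55). Target: (-31, -1). Remaining: Δeast = -47.29, Δnorth = -2.55.
Bearing = atan2(-47.29, -2.55) mod 360° = 266.92°; distance = √((-47.29)² + (-2.55)²) = 47.355 nmi.

267°, 47.4 nmi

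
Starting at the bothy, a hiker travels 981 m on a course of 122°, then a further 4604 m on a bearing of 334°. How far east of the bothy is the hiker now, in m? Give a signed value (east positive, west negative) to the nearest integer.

-1186 m

Leg 1 (122°, 981 m): east 981 sin 122° = 831.94, north 981 cos 122° = -519.85
Leg 2 (334°, 4604 m): east 4604 sin 334° = -2018.26, north 4604 cos 334° = 4138.05
Net east component: -1186.33 m.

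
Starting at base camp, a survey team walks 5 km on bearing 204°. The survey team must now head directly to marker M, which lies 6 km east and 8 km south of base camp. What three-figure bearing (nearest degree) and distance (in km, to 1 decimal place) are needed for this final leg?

Leg 1 (204°, 5 km): east 5 sin 204° = -2.03, north 5 cos 204° = -4.57
Current position: (-2.03, -4.57). Target: (6, -8). Remaining: Δeast = 8.03, Δnorth = -3.43.
Bearing = atan2(8.03, -3.43) mod 360° = 113.13°; distance = √((8.03)² + (-3.43)²) = 8.736 km.

113°, 8.7 km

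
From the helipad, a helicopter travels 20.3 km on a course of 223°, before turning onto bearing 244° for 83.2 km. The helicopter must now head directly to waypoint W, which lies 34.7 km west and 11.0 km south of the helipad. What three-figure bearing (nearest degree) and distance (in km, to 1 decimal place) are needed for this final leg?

053°, 67.3 km

Leg 1 (223°, 20.3 km): east 20.3 sin 223° = -13.84, north 20.3 cos 223° = -14.85
Leg 2 (244°, 83.2 km): east 83.2 sin 244° = -74.78, north 83.2 cos 244° = -36.47
Current position: (-88.62, -51.32). Target: (-34.7, -11.0). Remaining: Δeast = 53.92, Δnorth = 40.32.
Bearing = atan2(53.92, 40.32) mod 360° = 53.21°; distance = √((53.92)² + (40.32)²) = 67.331 km.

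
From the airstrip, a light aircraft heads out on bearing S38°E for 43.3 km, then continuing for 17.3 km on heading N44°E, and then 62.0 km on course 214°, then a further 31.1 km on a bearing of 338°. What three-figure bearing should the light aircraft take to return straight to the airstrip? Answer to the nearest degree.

Leg 1 (S38°E, 43.3 km): east 43.3 sin 142° = 26.66, north 43.3 cos 142° = -34.12
Leg 2 (N44°E, 17.3 km): east 17.3 sin 44° = 12.02, north 17.3 cos 44° = 12.44
Leg 3 (214°, 62.0 km): east 62.0 sin 214° = -34.67, north 62.0 cos 214° = -51.40
Leg 4 (338°, 31.1 km): east 31.1 sin 338° = -11.65, north 31.1 cos 338° = 28.84
Net displacement: -7.64 east, -44.24 north. Direction back to start is (7.64, 44.24): bearing = atan2(7.64, 44.24) mod 360° = 9.80° ≈ 010°.

010°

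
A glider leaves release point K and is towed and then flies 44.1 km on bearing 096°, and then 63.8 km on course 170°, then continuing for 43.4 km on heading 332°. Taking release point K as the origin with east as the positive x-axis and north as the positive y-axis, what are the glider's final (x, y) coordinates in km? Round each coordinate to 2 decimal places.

(34.56, -29.12)

Leg 1 (096°, 44.1 km): east 44.1 sin 96° = 43.86, north 44.1 cos 96° = -4.61
Leg 2 (170°, 63.8 km): east 63.8 sin 170° = 11.08, north 63.8 cos 170° = -62.83
Leg 3 (332°, 43.4 km): east 43.4 sin 332° = -20.38, north 43.4 cos 332° = 38.32
Summing: 34.56 km east, -29.12 km north → (34.56, -29.12).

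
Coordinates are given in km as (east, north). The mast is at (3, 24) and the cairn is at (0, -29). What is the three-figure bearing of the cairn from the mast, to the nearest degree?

Δeast = 0 − 3 = -3.00; Δnorth = -29 − 24 = -53.00.
Bearing = atan2(Δeast, Δnorth) mod 360° = 183.24° ≈ 183°.

183°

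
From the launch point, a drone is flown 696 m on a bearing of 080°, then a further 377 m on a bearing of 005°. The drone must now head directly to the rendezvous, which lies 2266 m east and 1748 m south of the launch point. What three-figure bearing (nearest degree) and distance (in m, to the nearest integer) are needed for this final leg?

Leg 1 (080°, 696 m): east 696 sin 80° = 685.43, north 696 cos 80° = 120.86
Leg 2 (005°, 377 m): east 377 sin 5° = 32.86, north 377 cos 5° = 375.57
Current position: (718.28, 496.42). Target: (2266, -1748). Remaining: Δeast = 1547.72, Δnorth = -2244.42.
Bearing = atan2(1547.72, -2244.42) mod 360° = 145.41°; distance = √((1547.72)² + (-2244.42)²) = 2726.328 m.

145°, 2726 m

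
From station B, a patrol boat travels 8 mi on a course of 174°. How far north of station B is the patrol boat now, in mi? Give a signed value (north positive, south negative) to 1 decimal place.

-8.0 mi

Leg 1 (174°, 8 mi): east 8 sin 174° = 0.84, north 8 cos 174° = -7.96
Net north component: -7.96 mi.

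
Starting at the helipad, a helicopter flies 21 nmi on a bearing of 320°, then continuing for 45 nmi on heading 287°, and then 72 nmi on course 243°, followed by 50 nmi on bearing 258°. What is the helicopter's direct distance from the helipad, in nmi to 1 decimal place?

170.2 nmi

Leg 1 (320°, 21 nmi): east 21 sin 320° = -13.50, north 21 cos 320° = 16.09
Leg 2 (287°, 45 nmi): east 45 sin 287° = -43.03, north 45 cos 287° = 13.16
Leg 3 (243°, 72 nmi): east 72 sin 243° = -64.15, north 72 cos 243° = -32.69
Leg 4 (258°, 50 nmi): east 50 sin 258° = -48.91, north 50 cos 258° = -10.40
Net: -169.59 east, -13.84 north. Distance = √((-169.59)² + (-13.84)²) = 170.156 nmi.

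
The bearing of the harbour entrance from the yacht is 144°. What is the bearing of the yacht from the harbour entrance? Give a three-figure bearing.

Back-bearing = 144° + 180° = 324°.

324°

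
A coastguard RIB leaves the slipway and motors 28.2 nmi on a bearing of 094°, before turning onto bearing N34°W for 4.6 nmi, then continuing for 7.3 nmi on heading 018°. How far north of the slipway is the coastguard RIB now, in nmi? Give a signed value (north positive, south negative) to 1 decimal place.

Leg 1 (094°, 28.2 nmi): east 28.2 sin 94° = 28.13, north 28.2 cos 94° = -1.97
Leg 2 (N34°W, 4.6 nmi): east 4.6 sin 326° = -2.57, north 4.6 cos 326° = 3.81
Leg 3 (018°, 7.3 nmi): east 7.3 sin 18° = 2.26, north 7.3 cos 18° = 6.94
Net north component: 8.79 nmi.

8.8 nmi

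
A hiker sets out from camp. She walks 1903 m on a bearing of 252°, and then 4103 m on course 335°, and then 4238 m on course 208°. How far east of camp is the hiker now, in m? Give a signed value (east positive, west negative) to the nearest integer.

-5533 m

Leg 1 (252°, 1903 m): east 1903 sin 252° = -1809.86, north 1903 cos 252° = -588.06
Leg 2 (335°, 4103 m): east 4103 sin 335° = -1734.00, north 4103 cos 335° = 3718.58
Leg 3 (208°, 4238 m): east 4238 sin 208° = -1989.62, north 4238 cos 208° = -3741.93
Net east component: -5533.48 m.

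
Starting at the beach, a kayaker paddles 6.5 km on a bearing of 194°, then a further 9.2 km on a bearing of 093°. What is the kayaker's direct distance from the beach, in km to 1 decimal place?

10.2 km

Leg 1 (194°, 6.5 km): east 6.5 sin 194° = -1.57, north 6.5 cos 194° = -6.31
Leg 2 (093°, 9.2 km): east 9.2 sin 93° = 9.19, north 9.2 cos 93° = -0.48
Net: 7.61 east, -6.79 north. Distance = √((7.61)² + (-6.79)²) = 10.201 km.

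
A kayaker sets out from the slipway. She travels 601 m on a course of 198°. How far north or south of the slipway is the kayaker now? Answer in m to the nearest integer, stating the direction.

572 m south

Leg 1 (198°, 601 m): east 601 sin 198° = -185.72, north 601 cos 198° = -571.58
Net north component: -571.58 m.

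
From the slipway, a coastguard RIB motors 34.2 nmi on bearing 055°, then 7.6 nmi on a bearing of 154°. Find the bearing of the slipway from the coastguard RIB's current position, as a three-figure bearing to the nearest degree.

Leg 1 (055°, 34.2 nmi): east 34.2 sin 55° = 28.01, north 34.2 cos 55° = 19.62
Leg 2 (154°, 7.6 nmi): east 7.6 sin 154° = 3.33, north 7.6 cos 154° = -6.83
Net displacement: 31.35 east, 12.79 north. Direction back to start is (-31.35, -12.79): bearing = atan2(-31.35, -12.79) mod 360° = 247.81° ≈ 248°.

248°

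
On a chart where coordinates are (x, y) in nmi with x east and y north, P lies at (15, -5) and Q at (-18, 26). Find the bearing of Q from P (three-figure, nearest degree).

313°

Δeast = -18 − 15 = -33.00; Δnorth = 26 − -5 = 31.00.
Bearing = atan2(Δeast, Δnorth) mod 360° = 313.21° ≈ 313°.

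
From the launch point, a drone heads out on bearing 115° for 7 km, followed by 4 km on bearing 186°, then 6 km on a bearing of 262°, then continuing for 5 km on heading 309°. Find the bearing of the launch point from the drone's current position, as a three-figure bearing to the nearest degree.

Leg 1 (115°, 7 km): east 7 sin 115° = 6.34, north 7 cos 115° = -2.96
Leg 2 (186°, 4 km): east 4 sin 186° = -0.42, north 4 cos 186° = -3.98
Leg 3 (262°, 6 km): east 6 sin 262° = -5.94, north 6 cos 262° = -0.84
Leg 4 (309°, 5 km): east 5 sin 309° = -3.89, north 5 cos 309° = 3.15
Net displacement: -3.90 east, -4.62 north. Direction back to start is (3.90, 4.62): bearing = atan2(3.90, 4.62) mod 360° = 40.15° ≈ 040°.

040°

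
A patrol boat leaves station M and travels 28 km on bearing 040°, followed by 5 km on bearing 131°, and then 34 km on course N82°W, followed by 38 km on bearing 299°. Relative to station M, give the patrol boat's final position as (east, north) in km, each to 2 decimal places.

(-45.13, 41.32)

Leg 1 (040°, 28 km): east 28 sin 40° = 18.00, north 28 cos 40° = 21.45
Leg 2 (131°, 5 km): east 5 sin 131° = 3.77, north 5 cos 131° = -3.28
Leg 3 (N82°W, 34 km): east 34 sin 278° = -33.67, north 34 cos 278° = 4.73
Leg 4 (299°, 38 km): east 38 sin 299° = -33.24, north 38 cos 299° = 18.42
Summing: -45.13 km east, 41.32 km north → (-45.13, 41.32).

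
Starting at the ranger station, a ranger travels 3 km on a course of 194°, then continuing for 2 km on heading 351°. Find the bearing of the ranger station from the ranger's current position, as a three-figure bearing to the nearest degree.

048°

Leg 1 (194°, 3 km): east 3 sin 194° = -0.73, north 3 cos 194° = -2.91
Leg 2 (351°, 2 km): east 2 sin 351° = -0.31, north 2 cos 351° = 1.98
Net displacement: -1.04 east, -0.94 north. Direction back to start is (1.04, 0.94): bearing = atan2(1.04, 0.94) mod 360° = 47.99° ≈ 048°.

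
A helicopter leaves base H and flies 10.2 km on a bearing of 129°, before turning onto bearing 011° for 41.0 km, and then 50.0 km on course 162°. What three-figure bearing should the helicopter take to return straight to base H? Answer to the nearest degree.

Leg 1 (129°, 10.2 km): east 10.2 sin 129° = 7.93, north 10.2 cos 129° = -6.42
Leg 2 (011°, 41.0 km): east 41.0 sin 11° = 7.82, north 41.0 cos 11° = 40.25
Leg 3 (162°, 50.0 km): east 50.0 sin 162° = 15.45, north 50.0 cos 162° = -47.55
Net displacement: 31.20 east, -13.73 north. Direction back to start is (-31.20, 13.73): bearing = atan2(-31.20, 13.73) mod 360° = 293.74° ≈ 294°.

294°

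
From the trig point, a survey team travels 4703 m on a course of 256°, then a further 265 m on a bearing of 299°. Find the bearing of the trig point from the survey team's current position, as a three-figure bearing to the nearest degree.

078°

Leg 1 (256°, 4703 m): east 4703 sin 256° = -4563.30, north 4703 cos 256° = -1137.76
Leg 2 (299°, 265 m): east 265 sin 299° = -231.77, north 265 cos 299° = 128.47
Net displacement: -4795.08 east, -1009.28 north. Direction back to start is (4795.08, 1009.28): bearing = atan2(4795.08, 1009.28) mod 360° = 78.11° ≈ 078°.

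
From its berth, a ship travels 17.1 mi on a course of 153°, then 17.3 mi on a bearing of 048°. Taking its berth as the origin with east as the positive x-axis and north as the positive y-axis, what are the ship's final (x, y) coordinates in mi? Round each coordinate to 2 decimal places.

(20.62, -3.66)

Leg 1 (153°, 17.1 mi): east 17.1 sin 153° = 7.76, north 17.1 cos 153° = -15.24
Leg 2 (048°, 17.3 mi): east 17.3 sin 48° = 12.86, north 17.3 cos 48° = 11.58
Summing: 20.62 mi east, -3.66 mi north → (20.62, -3.66).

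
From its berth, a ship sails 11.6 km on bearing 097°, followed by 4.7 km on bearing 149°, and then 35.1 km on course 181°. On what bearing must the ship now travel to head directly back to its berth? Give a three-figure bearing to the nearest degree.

Leg 1 (097°, 11.6 km): east 11.6 sin 97° = 11.51, north 11.6 cos 97° = -1.41
Leg 2 (149°, 4.7 km): east 4.7 sin 149° = 2.42, north 4.7 cos 149° = -4.03
Leg 3 (181°, 35.1 km): east 35.1 sin 181° = -0.61, north 35.1 cos 181° = -35.09
Net displacement: 13.32 east, -40.54 north. Direction back to start is (-13.32, 40.54): bearing = atan2(-13.32, 40.54) mod 360° = 341.81° ≈ 342°.

342°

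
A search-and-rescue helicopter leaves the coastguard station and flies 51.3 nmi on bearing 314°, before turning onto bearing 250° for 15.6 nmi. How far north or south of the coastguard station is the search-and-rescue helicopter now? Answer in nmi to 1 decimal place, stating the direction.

30.3 nmi north

Leg 1 (314°, 51.3 nmi): east 51.3 sin 314° = -36.90, north 51.3 cos 314° = 35.64
Leg 2 (250°, 15.6 nmi): east 15.6 sin 250° = -14.66, north 15.6 cos 250° = -5.34
Net north component: 30.30 nmi.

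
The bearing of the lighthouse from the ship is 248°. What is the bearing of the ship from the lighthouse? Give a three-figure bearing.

Back-bearing = 248° − 180° = 068°.

068°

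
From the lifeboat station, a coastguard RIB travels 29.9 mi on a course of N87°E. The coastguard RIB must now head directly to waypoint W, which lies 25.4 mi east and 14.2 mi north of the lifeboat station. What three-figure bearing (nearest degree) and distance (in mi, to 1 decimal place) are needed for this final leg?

Leg 1 (N87°E, 29.9 mi): east 29.9 sin 87° = 29.86, north 29.9 cos 87° = 1.56
Current position: (29.86, 1.56). Target: (25.4, 14.2). Remaining: Δeast = -4.46, Δnorth = 12.64.
Bearing = atan2(-4.46, 12.64) mod 360° = 340.56°; distance = √((-4.46)² + (12.64)²) = 13.399 mi.

341°, 13.4 mi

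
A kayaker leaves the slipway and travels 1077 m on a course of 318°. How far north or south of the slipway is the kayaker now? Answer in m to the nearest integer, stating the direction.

800 m north

Leg 1 (318°, 1077 m): east 1077 sin 318° = -720.65, north 1077 cos 318° = 800.37
Net north component: 800.37 m.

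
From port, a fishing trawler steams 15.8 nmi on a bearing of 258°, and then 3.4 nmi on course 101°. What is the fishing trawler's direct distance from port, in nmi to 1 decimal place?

Leg 1 (258°, 15.8 nmi): east 15.8 sin 258° = -15.45, north 15.8 cos 258° = -3.29
Leg 2 (101°, 3.4 nmi): east 3.4 sin 101° = 3.34, north 3.4 cos 101° = -0.65
Net: -12.12 east, -3.93 north. Distance = √((-12.12)² + (-3.93)²) = 12.740 nmi.

12.7 nmi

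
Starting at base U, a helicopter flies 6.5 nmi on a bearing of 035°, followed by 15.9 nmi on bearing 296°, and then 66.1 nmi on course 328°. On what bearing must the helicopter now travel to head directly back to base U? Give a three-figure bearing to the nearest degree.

Leg 1 (035°, 6.5 nmi): east 6.5 sin 35° = 3.73, north 6.5 cos 35° = 5.32
Leg 2 (296°, 15.9 nmi): east 15.9 sin 296° = -14.29, north 15.9 cos 296° = 6.97
Leg 3 (328°, 66.1 nmi): east 66.1 sin 328° = -35.03, north 66.1 cos 328° = 56.06
Net displacement: -45.59 east, 68.35 north. Direction back to start is (45.59, -68.35): bearing = atan2(45.59, -68.35) mod 360° = 146.30° ≈ 146°.

146°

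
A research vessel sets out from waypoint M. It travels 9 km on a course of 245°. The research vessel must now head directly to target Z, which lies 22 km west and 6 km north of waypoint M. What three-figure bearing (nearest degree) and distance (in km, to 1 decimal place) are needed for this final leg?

Leg 1 (245°, 9 km): east 9 sin 245° = -8.16, north 9 cos 245° = -3.80
Current position: (-8.16, -3.80). Target: (-22, 6). Remaining: Δeast = -13.84, Δnorth = 9.80.
Bearing = atan2(-13.84, 9.80) mod 360° = 305.31°; distance = √((-13.84)² + (9.80)²) = 16.963 km.

305°, 17.0 km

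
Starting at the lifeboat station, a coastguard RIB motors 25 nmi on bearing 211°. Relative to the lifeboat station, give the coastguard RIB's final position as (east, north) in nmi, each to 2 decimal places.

Leg 1 (211°, 25 nmi): east 25 sin 211° = -12.88, north 25 cos 211° = -21.43
Summing: -12.88 nmi east, -21.43 nmi north → (-12.88, -21.43).

(-12.88, -21.43)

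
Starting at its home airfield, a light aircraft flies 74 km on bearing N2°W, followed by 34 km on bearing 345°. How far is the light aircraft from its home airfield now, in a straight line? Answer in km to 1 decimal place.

107.4 km

Leg 1 (N2°W, 74 km): east 74 sin 358° = -2.58, north 74 cos 358° = 73.95
Leg 2 (345°, 34 km): east 34 sin 345° = -8.80, north 34 cos 345° = 32.84
Net: -11.38 east, 106.80 north. Distance = √((-11.38)² + (106.80)²) = 107.401 km.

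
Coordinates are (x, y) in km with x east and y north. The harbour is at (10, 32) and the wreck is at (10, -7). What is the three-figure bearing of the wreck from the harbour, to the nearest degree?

Δeast = 10 − 10 = 0.00; Δnorth = -7 − 32 = -39.00.
Bearing = atan2(Δeast, Δnorth) mod 360° = 180.00° ≈ 180°.

180°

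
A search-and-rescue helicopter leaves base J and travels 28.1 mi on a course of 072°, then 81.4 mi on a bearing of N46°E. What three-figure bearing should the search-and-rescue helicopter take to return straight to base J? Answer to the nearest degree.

Leg 1 (072°, 28.1 mi): east 28.1 sin 72° = 26.72, north 28.1 cos 72° = 8.68
Leg 2 (N46°E, 81.4 mi): east 81.4 sin 46° = 58.55, north 81.4 cos 46° = 56.55
Net displacement: 85.28 east, 65.23 north. Direction back to start is (-85.28, -65.23): bearing = atan2(-85.28, -65.23) mod 360° = 232.59° ≈ 233°.

233°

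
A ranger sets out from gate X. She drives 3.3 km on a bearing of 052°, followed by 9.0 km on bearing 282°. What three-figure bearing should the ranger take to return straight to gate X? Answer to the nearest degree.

122°

Leg 1 (052°, 3.3 km): east 3.3 sin 52° = 2.60, north 3.3 cos 52° = 2.03
Leg 2 (282°, 9.0 km): east 9.0 sin 282° = -8.80, north 9.0 cos 282° = 1.87
Net displacement: -6.20 east, 3.90 north. Direction back to start is (6.20, -3.90): bearing = atan2(6.20, -3.90) mod 360° = 122.18° ≈ 122°.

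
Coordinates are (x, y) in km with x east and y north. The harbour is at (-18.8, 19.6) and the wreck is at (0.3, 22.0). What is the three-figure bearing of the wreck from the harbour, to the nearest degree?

Δeast = 0.3 − -18.8 = 19.10; Δnorth = 22.0 − 19.6 = 2.40.
Bearing = atan2(Δeast, Δnorth) mod 360° = 82.84° ≈ 083°.

083°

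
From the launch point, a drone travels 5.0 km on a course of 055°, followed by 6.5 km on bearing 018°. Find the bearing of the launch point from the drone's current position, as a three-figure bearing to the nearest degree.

214°

Leg 1 (055°, 5.0 km): east 5.0 sin 55° = 4.10, north 5.0 cos 55° = 2.87
Leg 2 (018°, 6.5 km): east 6.5 sin 18° = 2.01, north 6.5 cos 18° = 6.18
Net displacement: 6.10 east, 9.05 north. Direction back to start is (-6.10, -9.05): bearing = atan2(-6.10, -9.05) mod 360° = 214.00° ≈ 214°.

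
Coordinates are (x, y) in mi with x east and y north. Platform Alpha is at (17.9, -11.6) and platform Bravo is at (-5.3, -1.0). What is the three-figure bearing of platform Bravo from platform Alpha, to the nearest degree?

295°

Δeast = -5.3 − 17.9 = -23.20; Δnorth = -1.0 − -11.6 = 10.60.
Bearing = atan2(Δeast, Δnorth) mod 360° = 294.56° ≈ 295°.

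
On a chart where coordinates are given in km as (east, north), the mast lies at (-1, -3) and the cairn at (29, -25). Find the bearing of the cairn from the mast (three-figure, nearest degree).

126°

Δeast = 29 − -1 = 30.00; Δnorth = -25 − -3 = -22.00.
Bearing = atan2(Δeast, Δnorth) mod 360° = 126.25° ≈ 126°.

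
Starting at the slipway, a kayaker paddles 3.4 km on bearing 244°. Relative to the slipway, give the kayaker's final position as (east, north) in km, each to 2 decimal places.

(-3.06, -1.49)

Leg 1 (244°, 3.4 km): east 3.4 sin 244° = -3.06, north 3.4 cos 244° = -1.49
Summing: -3.06 km east, -1.49 km north → (-3.06, -1.49).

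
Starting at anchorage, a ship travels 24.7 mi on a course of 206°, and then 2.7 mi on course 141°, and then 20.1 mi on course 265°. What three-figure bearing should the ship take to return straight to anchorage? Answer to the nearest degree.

Leg 1 (206°, 24.7 mi): east 24.7 sin 206° = -10.83, north 24.7 cos 206° = -22.20
Leg 2 (141°, 2.7 mi): east 2.7 sin 141° = 1.70, north 2.7 cos 141° = -2.10
Leg 3 (265°, 20.1 mi): east 20.1 sin 265° = -20.02, north 20.1 cos 265° = -1.75
Net displacement: -29.15 east, -26.05 north. Direction back to start is (29.15, 26.05): bearing = atan2(29.15, 26.05) mod 360° = 48.22° ≈ 048°.

048°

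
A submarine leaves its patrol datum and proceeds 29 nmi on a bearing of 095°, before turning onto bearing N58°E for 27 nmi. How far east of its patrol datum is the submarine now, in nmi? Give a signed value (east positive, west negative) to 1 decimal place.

Leg 1 (095°, 29 nmi): east 29 sin 95° = 28.89, north 29 cos 95° = -2.53
Leg 2 (N58°E, 27 nmi): east 27 sin 58° = 22.90, north 27 cos 58° = 14.31
Net east component: 51.79 nmi.

51.8 nmi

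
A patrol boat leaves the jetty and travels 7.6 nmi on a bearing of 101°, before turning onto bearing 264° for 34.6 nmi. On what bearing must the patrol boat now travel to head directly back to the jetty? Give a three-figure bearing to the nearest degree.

Leg 1 (101°, 7.6 nmi): east 7.6 sin 101° = 7.46, north 7.6 cos 101° = -1.45
Leg 2 (264°, 34.6 nmi): east 34.6 sin 264° = -34.41, north 34.6 cos 264° = -3.62
Net displacement: -26.95 east, -5.07 north. Direction back to start is (26.95, 5.07): bearing = atan2(26.95, 5.07) mod 360° = 79.35° ≈ 079°.

079°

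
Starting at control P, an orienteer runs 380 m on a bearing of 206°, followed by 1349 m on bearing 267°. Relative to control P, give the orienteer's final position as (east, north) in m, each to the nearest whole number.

Leg 1 (206°, 380 m): east 380 sin 206° = -166.58, north 380 cos 206° = -341.54
Leg 2 (267°, 1349 m): east 1349 sin 267° = -1347.15, north 1349 cos 267° = -70.60
Summing: -1513.73 m east, -412.14 m north → (-1514, -412).

(-1514, -412)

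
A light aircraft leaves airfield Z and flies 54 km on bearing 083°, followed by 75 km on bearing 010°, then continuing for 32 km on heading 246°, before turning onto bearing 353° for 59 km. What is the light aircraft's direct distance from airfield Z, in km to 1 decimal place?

129.6 km

Leg 1 (083°, 54 km): east 54 sin 83° = 53.60, north 54 cos 83° = 6.58
Leg 2 (010°, 75 km): east 75 sin 10° = 13.02, north 75 cos 10° = 73.86
Leg 3 (246°, 32 km): east 32 sin 246° = -29.23, north 32 cos 246° = -13.02
Leg 4 (353°, 59 km): east 59 sin 353° = -7.19, north 59 cos 353° = 58.56
Net: 30.20 east, 125.99 north. Distance = √((30.20)² + (125.99)²) = 129.555 km.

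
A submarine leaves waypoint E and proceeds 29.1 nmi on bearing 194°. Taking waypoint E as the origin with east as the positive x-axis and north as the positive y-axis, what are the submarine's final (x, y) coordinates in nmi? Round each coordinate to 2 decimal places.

Leg 1 (194°, 29.1 nmi): east 29.1 sin 194° = -7.04, north 29.1 cos 194° = -28.24
Summing: -7.04 nmi east, -28.24 nmi north → (-7.04, -28.24).

(-7.04, -28.24)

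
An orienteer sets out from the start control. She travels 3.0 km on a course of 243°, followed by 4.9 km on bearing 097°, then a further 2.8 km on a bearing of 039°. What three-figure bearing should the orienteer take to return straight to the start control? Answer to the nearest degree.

Leg 1 (243°, 3.0 km): east 3.0 sin 243° = -2.67, north 3.0 cos 243° = -1.36
Leg 2 (097°, 4.9 km): east 4.9 sin 97° = 4.86, north 4.9 cos 97° = -0.60
Leg 3 (039°, 2.8 km): east 2.8 sin 39° = 1.76, north 2.8 cos 39° = 2.18
Net displacement: 3.95 east, 0.22 north. Direction back to start is (-3.95, -0.22): bearing = atan2(-3.95, -0.22) mod 360° = 266.86° ≈ 267°.

267°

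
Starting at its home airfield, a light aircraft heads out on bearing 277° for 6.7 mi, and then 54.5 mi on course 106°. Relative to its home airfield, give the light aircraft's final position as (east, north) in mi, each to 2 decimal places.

Leg 1 (277°, 6.7 mi): east 6.7 sin 277° = -6.65, north 6.7 cos 277° = 0.82
Leg 2 (106°, 54.5 mi): east 54.5 sin 106° = 52.39, north 54.5 cos 106° = -15.02
Summing: 45.74 mi east, -14.21 mi north → (45.74, -14.21).

(45.74, -14.21)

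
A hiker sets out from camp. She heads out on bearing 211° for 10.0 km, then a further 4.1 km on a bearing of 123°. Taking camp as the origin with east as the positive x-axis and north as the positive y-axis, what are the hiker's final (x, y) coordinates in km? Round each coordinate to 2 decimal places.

(-1.71, -10.80)

Leg 1 (211°, 10.0 km): east 10.0 sin 211° = -5.15, north 10.0 cos 211° = -8.57
Leg 2 (123°, 4.1 km): east 4.1 sin 123° = 3.44, north 4.1 cos 123° = -2.23
Summing: -1.71 km east, -10.80 km north → (-1.71, -10.80).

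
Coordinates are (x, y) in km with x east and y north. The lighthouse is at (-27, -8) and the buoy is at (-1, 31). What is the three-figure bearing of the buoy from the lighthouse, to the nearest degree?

Δeast = -1 − -27 = 26.00; Δnorth = 31 − -8 = 39.00.
Bearing = atan2(Δeast, Δnorth) mod 360° = 33.69° ≈ 034°.

034°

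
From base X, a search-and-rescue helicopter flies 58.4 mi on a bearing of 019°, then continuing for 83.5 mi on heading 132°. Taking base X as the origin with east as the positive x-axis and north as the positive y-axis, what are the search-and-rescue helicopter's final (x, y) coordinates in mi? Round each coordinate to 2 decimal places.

Leg 1 (019°, 58.4 mi): east 58.4 sin 19° = 19.01, north 58.4 cos 19° = 55.22
Leg 2 (132°, 83.5 mi): east 83.5 sin 132° = 62.05, north 83.5 cos 132° = -55.87
Summing: 81.07 mi east, -0.65 mi north → (81.07, -0.65).

(81.07, -0.65)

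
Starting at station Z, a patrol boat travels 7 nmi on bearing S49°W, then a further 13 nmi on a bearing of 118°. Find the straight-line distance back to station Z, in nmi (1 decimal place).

12.4 nmi

Leg 1 (S49°W, 7 nmi): east 7 sin 229° = -5.28, north 7 cos 229° = -4.59
Leg 2 (118°, 13 nmi): east 13 sin 118° = 11.48, north 13 cos 118° = -6.10
Net: 6.20 east, -10.70 north. Distance = √((6.20)² + (-10.70)²) = 12.360 nmi.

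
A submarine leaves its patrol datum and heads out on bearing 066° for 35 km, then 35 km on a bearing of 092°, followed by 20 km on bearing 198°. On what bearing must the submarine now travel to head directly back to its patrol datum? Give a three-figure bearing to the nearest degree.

Leg 1 (066°, 35 km): east 35 sin 66° = 31.97, north 35 cos 66° = 14.24
Leg 2 (092°, 35 km): east 35 sin 92° = 34.98, north 35 cos 92° = -1.22
Leg 3 (198°, 20 km): east 20 sin 198° = -6.18, north 20 cos 198° = -19.02
Net displacement: 60.77 east, -6.01 north. Direction back to start is (-60.77, 6.01): bearing = atan2(-60.77, 6.01) mod 360° = 275.64° ≈ 276°.

276°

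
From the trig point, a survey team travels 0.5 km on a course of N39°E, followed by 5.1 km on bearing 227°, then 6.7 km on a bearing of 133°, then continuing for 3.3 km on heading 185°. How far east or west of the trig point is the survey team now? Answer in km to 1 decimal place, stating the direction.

Leg 1 (N39°E, 0.5 km): east 0.5 sin 39° = 0.31, north 0.5 cos 39° = 0.39
Leg 2 (227°, 5.1 km): east 5.1 sin 227° = -3.73, north 5.1 cos 227° = -3.48
Leg 3 (133°, 6.7 km): east 6.7 sin 133° = 4.90, north 6.7 cos 133° = -4.57
Leg 4 (185°, 3.3 km): east 3.3 sin 185° = -0.29, north 3.3 cos 185° = -3.29
Net east component: 1.20 km.

1.2 km east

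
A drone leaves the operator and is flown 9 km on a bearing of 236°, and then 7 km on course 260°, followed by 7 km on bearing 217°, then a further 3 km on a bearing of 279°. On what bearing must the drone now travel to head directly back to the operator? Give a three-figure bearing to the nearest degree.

Leg 1 (236°, 9 km): east 9 sin 236° = -7.46, north 9 cos 236° = -5.03
Leg 2 (260°, 7 km): east 7 sin 260° = -6.89, north 7 cos 260° = -1.22
Leg 3 (217°, 7 km): east 7 sin 217° = -4.21, north 7 cos 217° = -5.59
Leg 4 (279°, 3 km): east 3 sin 279° = -2.96, north 3 cos 279° = 0.47
Net displacement: -21.53 east, -11.37 north. Direction back to start is (21.53, 11.37): bearing = atan2(21.53, 11.37) mod 360° = 62.16° ≈ 062°.

062°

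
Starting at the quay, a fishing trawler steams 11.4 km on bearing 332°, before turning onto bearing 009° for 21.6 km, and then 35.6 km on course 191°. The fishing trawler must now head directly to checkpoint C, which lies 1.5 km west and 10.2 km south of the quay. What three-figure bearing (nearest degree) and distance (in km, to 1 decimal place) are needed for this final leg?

132°, 9.9 km

Leg 1 (332°, 11.4 km): east 11.4 sin 332° = -5.35, north 11.4 cos 332° = 10.07
Leg 2 (009°, 21.6 km): east 21.6 sin 9° = 3.38, north 21.6 cos 9° = 21.33
Leg 3 (191°, 35.6 km): east 35.6 sin 191° = -6.79, north 35.6 cos 191° = -34.95
Current position: (-8.77, -3.55). Target: (-1.5, -10.2). Remaining: Δeast = 7.27, Δnorth = -6.65.
Bearing = atan2(7.27, -6.65) mod 360° = 132.48°; distance = √((7.27)² + (-6.65)²) = 9.852 km.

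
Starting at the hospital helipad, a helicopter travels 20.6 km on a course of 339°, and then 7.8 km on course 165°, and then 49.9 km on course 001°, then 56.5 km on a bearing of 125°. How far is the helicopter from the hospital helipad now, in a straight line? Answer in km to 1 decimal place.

51.0 km

Leg 1 (339°, 20.6 km): east 20.6 sin 339° = -7.38, north 20.6 cos 339° = 19.23
Leg 2 (165°, 7.8 km): east 7.8 sin 165° = 2.02, north 7.8 cos 165° = -7.53
Leg 3 (001°, 49.9 km): east 49.9 sin 1° = 0.87, north 49.9 cos 1° = 49.89
Leg 4 (125°, 56.5 km): east 56.5 sin 125° = 46.28, north 56.5 cos 125° = -32.41
Net: 41.79 east, 29.18 north. Distance = √((41.79)² + (29.18)²) = 50.970 km.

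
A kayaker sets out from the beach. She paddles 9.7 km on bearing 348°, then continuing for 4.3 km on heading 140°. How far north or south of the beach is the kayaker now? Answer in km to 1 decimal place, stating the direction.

6.2 km north

Leg 1 (348°, 9.7 km): east 9.7 sin 348° = -2.02, north 9.7 cos 348° = 9.49
Leg 2 (140°, 4.3 km): east 4.3 sin 140° = 2.76, north 4.3 cos 140° = -3.29
Net north component: 6.19 km.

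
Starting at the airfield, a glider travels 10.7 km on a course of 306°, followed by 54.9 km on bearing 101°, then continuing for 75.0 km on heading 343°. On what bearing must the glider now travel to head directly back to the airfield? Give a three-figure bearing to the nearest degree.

199°

Leg 1 (306°, 10.7 km): east 10.7 sin 306° = -8.66, north 10.7 cos 306° = 6.29
Leg 2 (101°, 54.9 km): east 54.9 sin 101° = 53.89, north 54.9 cos 101° = -10.48
Leg 3 (343°, 75.0 km): east 75.0 sin 343° = -21.93, north 75.0 cos 343° = 71.72
Net displacement: 23.31 east, 67.54 north. Direction back to start is (-23.31, -67.54): bearing = atan2(-23.31, -67.54) mod 360° = 199.04° ≈ 199°.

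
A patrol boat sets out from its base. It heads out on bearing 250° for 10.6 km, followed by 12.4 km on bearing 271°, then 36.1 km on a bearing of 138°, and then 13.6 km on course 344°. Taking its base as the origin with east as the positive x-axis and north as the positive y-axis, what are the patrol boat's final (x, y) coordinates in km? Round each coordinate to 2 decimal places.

Leg 1 (250°, 10.6 km): east 10.6 sin 250° = -9.96, north 10.6 cos 250° = -3.63
Leg 2 (271°, 12.4 km): east 12.4 sin 271° = -12.40, north 12.4 cos 271° = 0.22
Leg 3 (138°, 36.1 km): east 36.1 sin 138° = 24.16, north 36.1 cos 138° = -26.83
Leg 4 (344°, 13.6 km): east 13.6 sin 344° = -3.75, north 13.6 cos 344° = 13.07
Summing: -1.95 km east, -17.16 km north → (-1.95, -17.16).

(-1.95, -17.16)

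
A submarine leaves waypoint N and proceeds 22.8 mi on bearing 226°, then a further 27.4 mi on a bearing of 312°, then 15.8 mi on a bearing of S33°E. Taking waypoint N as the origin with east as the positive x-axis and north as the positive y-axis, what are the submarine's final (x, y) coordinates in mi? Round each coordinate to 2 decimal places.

(-28.16, -10.76)

Leg 1 (226°, 22.8 mi): east 22.8 sin 226° = -16.40, north 22.8 cos 226° = -15.84
Leg 2 (312°, 27.4 mi): east 27.4 sin 312° = -20.36, north 27.4 cos 312° = 18.33
Leg 3 (S33°E, 15.8 mi): east 15.8 sin 147° = 8.61, north 15.8 cos 147° = -13.25
Summing: -28.16 mi east, -10.76 mi north → (-28.16, -10.76).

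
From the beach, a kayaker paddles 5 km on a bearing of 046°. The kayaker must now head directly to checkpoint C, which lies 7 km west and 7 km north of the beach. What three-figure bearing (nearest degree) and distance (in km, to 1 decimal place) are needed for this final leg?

Leg 1 (046°, 5 km): east 5 sin 46° = 3.60, north 5 cos 46° = 3.47
Current position: (3.60, 3.47). Target: (-7, 7). Remaining: Δeast = -10.60, Δnorth = 3.53.
Bearing = atan2(-10.60, 3.53) mod 360° = 288.41°; distance = √((-10.60)² + (3.53)²) = 11.168 km.

288°, 11.2 km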